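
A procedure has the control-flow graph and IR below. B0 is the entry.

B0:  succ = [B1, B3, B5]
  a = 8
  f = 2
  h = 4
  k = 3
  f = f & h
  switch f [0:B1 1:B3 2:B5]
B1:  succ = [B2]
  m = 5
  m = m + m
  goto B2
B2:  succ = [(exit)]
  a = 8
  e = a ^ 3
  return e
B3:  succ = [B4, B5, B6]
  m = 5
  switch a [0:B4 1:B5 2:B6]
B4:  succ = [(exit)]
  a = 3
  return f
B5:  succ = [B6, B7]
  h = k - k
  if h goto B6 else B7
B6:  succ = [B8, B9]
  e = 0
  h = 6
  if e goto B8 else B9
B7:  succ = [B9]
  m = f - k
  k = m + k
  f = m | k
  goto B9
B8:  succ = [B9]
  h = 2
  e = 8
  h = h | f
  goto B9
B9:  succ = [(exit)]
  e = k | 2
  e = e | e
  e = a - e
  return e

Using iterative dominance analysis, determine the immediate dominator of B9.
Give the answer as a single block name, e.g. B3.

idom tree: B1←B0 B2←B1 B3←B0 B4←B3 B5←B0 B6←B0 B7←B5 B8←B6 B9←B0
Join-block Dom:
  B5: preds {B0,B3}: {B0} ∩ {B0,B3} = {B0}; idom=B0
  B6: preds {B3,B5}: {B0,B3} ∩ {B0,B5} = {B0}; idom=B0
  B9: preds {B6,B7,B8}: {B0,B6} ∩ {B0,B5,B7} ∩ {B0,B6,B8} = {B0}; idom=B0

idom(B9) = B0

Answer: B0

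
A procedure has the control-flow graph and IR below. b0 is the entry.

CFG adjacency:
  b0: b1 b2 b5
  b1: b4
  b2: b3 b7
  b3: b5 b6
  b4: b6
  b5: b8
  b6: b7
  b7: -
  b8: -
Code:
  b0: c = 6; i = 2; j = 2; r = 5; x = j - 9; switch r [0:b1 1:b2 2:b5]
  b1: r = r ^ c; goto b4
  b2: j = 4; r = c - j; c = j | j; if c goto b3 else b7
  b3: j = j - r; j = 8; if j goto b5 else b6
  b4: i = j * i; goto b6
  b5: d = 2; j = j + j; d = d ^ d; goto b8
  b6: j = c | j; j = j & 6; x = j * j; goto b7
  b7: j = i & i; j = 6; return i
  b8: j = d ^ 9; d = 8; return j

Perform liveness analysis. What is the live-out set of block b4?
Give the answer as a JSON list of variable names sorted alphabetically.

Answer: ["c", "i", "j"]

Working:
Block summaries:
  b0: {c,i,j,r,x} / ∅
  b1: {r} / {c,r}
  b2: {c,j,r} / {c}
  b3: {j} / {j,r}
  b4: {i} / {i,j}
  b5: {d,j} / {j}
  b6: {j,x} / {c,j}
  b7: {j} / {i}
  b8: {d,j} / {d}

Liveness:
  live b0: ∅→{c,i,j,r}
  live b1: {c,i,j,r}→{c,i,j}
  live b2: {c,i}→{c,i,j,r}
  live b3: {c,i,j,r}→{c,i,j}
  live b4: {c,i,j}→{c,i,j}
  live b5: {j}→{d}
  live b6: {c,i,j}→{i}
  live b7: {i}→∅
  live b8: {d}→∅

live-out(b4) = ["c", "i", "j"]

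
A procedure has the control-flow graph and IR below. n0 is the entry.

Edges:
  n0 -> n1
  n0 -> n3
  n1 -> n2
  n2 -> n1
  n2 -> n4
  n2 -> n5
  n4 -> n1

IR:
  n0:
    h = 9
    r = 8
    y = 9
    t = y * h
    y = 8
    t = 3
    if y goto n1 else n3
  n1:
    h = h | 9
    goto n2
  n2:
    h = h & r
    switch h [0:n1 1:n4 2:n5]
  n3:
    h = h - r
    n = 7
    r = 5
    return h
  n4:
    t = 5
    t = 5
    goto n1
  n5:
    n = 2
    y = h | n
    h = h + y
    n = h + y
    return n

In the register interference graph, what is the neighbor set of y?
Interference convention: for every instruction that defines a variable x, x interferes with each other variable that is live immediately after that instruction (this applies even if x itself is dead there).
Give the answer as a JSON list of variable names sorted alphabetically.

def/use:
  n0: def={h,r,t,y} ue=∅
  n1: def={h} ue={h}
  n2: def={h} ue={h,r}
  n3: def={h,n,r} ue={h,r}
  n4: def={t} ue=∅
  n5: def={h,n,y} ue={h}

Backward fixpoint:
  n0: in=∅ out={h,r}
  n1: in={h,r} out={h,r}
  n2: in={h,r} out={h,r}
  n3: in={h,r} out=∅
  n4: in={h,r} out={h,r}
  n5: in={h} out=∅

Interference:
  h↔{n,r,t,y}
  n↔{h}
  r↔{h,t,y}
  t↔{h,r,y}
  y↔{h,r,t}

N(y) = ["h", "r", "t"]

Answer: ["h", "r", "t"]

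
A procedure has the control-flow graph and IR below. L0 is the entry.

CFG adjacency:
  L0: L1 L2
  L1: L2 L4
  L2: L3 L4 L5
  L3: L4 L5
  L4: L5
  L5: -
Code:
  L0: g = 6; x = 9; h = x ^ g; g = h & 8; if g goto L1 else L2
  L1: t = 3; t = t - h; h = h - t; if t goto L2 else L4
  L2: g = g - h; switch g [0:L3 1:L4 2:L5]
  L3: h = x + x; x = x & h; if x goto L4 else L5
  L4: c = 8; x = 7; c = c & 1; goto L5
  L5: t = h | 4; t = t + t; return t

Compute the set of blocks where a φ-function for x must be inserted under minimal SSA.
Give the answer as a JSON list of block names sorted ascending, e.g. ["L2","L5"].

Answer: ["L4", "L5"]

Working:
idom tree: L1←L0 L2←L0 L3←L2 L4←L0 L5←L0
Dom at joins:
  L2: preds {L0,L1}: {L0} ∩ {L0,L1} = {L0}; idom=L0
  L4: preds {L1,L2,L3}: {L0,L1} ∩ {L0,L2} ∩ {L0,L2,L3} = {L0}; idom=L0
  L5: preds {L2,L3,L4}: {L0,L2} ∩ {L0,L2,L3} ∩ {L0,L4} = {L0}; idom=L0

DF derivation:
  join L2 pred L0: · stop@L0
  join L2 pred L1: L1 stop@L0
  join L4 pred L1: L1 stop@L0
  join L4 pred L2: L2 stop@L0
  join L4 pred L3: L3→L2 stop@L0
  join L5 pred L2: L2 stop@L0
  join L5 pred L3: L3→L2 stop@L0
  join L5 pred L4: L4 stop@L0
  L0 → ∅
  L1 → {L2,L4}
  L2 → {L4,L5}
  L3 → {L4,L5}
  L4 → {L5}
  L5 → ∅

φ for x: defs {L0,L3,L4}
  DF⁺ = {L4,L5}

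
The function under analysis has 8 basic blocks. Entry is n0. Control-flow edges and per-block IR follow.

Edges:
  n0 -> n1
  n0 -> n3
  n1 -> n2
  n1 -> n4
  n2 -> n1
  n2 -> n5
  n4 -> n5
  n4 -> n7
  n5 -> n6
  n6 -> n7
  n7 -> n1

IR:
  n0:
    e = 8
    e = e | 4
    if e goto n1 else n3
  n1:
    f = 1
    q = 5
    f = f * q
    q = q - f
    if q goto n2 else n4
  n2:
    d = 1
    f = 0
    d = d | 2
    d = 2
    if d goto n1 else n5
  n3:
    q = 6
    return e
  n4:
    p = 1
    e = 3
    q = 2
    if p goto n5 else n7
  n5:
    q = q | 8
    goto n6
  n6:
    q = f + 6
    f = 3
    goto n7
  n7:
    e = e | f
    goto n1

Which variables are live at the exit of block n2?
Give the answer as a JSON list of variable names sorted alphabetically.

Per-block:
  n0: def={e} ue=∅
  n1: def={f,q} ue=∅
  n2: def={d,f} ue=∅
  n3: def={q} ue={e}
  n4: def={e,p,q} ue=∅
  n5: def={q} ue={q}
  n6: def={f,q} ue={f}
  n7: def={e} ue={e,f}

Liveness:
  n0 li=∅ lo={e}
  n1 li={e} lo={e,f,q}
  n2 li={e,q} lo={e,f,q}
  n3 li={e} lo=∅
  n4 li={f} lo={e,f,q}
  n5 li={e,f,q} lo={e,f}
  n6 li={e,f} lo={e,f}
  n7 li={e,f} lo={e}

live-out(n2) = ["e", "f", "q"]

Answer: ["e", "f", "q"]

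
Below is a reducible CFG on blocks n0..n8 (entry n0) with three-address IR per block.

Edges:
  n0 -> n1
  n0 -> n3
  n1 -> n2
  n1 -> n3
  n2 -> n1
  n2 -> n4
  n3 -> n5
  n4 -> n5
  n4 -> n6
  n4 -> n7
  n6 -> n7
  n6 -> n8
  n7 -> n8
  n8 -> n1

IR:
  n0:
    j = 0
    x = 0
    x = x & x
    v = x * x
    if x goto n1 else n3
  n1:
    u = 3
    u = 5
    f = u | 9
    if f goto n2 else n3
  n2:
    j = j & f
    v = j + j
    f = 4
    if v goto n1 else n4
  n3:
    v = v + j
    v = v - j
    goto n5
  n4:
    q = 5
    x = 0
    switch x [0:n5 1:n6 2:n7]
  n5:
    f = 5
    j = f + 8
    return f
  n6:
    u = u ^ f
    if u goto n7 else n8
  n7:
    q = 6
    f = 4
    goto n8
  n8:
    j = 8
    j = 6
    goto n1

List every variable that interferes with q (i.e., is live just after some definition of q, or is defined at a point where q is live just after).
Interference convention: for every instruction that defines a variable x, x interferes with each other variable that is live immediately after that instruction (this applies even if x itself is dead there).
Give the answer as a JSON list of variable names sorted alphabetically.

Block summaries:
  n0: {j,v,x} / ∅
  n1: {f,u} / ∅
  n2: {f,j,v} / {f,j}
  n3: {v} / {j,v}
  n4: {q,x} / ∅
  n5: {f,j} / ∅
  n6: {u} / {f,u}
  n7: {f,q} / ∅
  n8: {j} / ∅

Live sets:
  n0 li=∅ lo={j,v}
  n1 li={j,v} lo={f,j,u,v}
  n2 li={f,j,u} lo={f,j,u,v}
  n3 li={j,v} lo=∅
  n4 li={f,u,v} lo={f,u,v}
  n5 li=∅ lo=∅
  n6 li={f,u,v} lo={v}
  n7 li={v} lo={v}
  n8 li={v} lo={j,v}

Conflict graph:
  f↔{j,q,u,v,x}
  j↔{f,u,v,x}
  q↔{f,u,v}
  u↔{f,j,q,v,x}
  v↔{f,j,q,u,x}
  x↔{f,j,u,v}

N(q) = ["f", "u", "v"]

Answer: ["f", "u", "v"]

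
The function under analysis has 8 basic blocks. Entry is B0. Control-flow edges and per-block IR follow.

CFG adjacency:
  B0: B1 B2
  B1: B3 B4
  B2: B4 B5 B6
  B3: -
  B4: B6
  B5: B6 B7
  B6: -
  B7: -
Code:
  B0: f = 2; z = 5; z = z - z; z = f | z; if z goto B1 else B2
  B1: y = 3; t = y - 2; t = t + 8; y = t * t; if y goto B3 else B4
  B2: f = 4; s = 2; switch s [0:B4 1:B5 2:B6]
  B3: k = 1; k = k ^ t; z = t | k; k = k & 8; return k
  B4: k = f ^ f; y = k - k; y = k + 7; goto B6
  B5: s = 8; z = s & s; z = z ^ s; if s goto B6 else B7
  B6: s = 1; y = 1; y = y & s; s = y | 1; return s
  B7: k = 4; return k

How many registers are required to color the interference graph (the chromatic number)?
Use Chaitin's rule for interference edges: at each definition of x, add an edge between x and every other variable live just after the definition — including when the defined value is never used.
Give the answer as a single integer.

Per-block:
  B0: def={f,z} ue=∅
  B1: def={t,y} ue=∅
  B2: def={f,s} ue=∅
  B3: def={k,z} ue={t}
  B4: def={k,y} ue={f}
  B5: def={s,z} ue=∅
  B6: def={s,y} ue=∅
  B7: def={k} ue=∅

Live sets:
  live B0: ∅→{f}
  live B1: {f}→{f,t}
  live B2: ∅→{f}
  live B3: {t}→∅
  live B4: {f}→∅
  live B5: ∅→∅
  live B6: ∅→∅
  live B7: ∅→∅

Conflict graph:
  f: {s,t,y,z}
  k: {t,y,z}
  s: {f,y,z}
  t: {f,k,y}
  y: {f,k,s,t}
  z: {f,k,s}

Registers:
  clique {f,s,y} ⇒ need ≥ 3
  3-colouring: r0={f,k}  r1={y,z}  r2={s,t}
  χ = 3

Answer: 3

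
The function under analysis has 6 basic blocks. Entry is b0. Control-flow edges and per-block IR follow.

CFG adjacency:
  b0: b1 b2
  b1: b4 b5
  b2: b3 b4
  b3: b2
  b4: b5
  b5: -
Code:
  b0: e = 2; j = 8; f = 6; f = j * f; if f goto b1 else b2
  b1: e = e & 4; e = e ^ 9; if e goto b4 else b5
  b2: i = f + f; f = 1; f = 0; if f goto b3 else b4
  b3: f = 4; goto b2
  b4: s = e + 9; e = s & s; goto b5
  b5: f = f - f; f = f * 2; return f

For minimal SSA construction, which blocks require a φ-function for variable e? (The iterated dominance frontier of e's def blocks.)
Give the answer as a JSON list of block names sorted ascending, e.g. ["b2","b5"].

idom tree: b1←b0 b2←b0 b3←b2 b4←b0 b5←b0
Dom at joins:
  b2: preds {b0,b3}: {b0} ∩ {b0,b2,b3} = {b0}; idom=b0
  b4: preds {b1,b2}: {b0,b1} ∩ {b0,b2} = {b0}; idom=b0
  b5: preds {b1,b4}: {b0,b1} ∩ {b0,b4} = {b0}; idom=b0

DF walk-up:
  b2←b0: walk · to b0
  b2←b3: walk b3→b2 to b0
  b4←b1: walk b1 to b0
  b4←b2: walk b2 to b0
  b5←b1: walk b1 to b0
  b5←b4: walk b4 to b0
  b0: DF=∅
  b1: DF={b4,b5}
  b2: DF={b2,b4}
  b3: DF={b2}
  b4: DF={b5}
  b5: DF=∅

φ for e: defs {b0,b1,b4}
  DF⁺ = {b4,b5}

Answer: ["b4", "b5"]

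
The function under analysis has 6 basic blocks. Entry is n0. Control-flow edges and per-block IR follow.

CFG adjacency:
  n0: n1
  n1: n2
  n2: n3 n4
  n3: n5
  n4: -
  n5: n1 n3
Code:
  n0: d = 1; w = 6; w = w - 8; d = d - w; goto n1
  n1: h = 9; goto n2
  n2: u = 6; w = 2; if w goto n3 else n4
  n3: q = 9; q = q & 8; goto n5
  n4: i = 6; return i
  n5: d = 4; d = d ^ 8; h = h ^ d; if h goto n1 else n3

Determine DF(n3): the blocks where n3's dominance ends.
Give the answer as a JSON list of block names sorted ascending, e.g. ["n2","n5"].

Answer: ["n1", "n3"]

Analysis:
idom tree: n1←n0 n2←n1 n3←n2 n4←n2 n5←n3
Join-block Dom:
  n1: preds {n0,n5}: {n0} ∩ {n0,n1,n2,n3,n5} = {n0}; idom=n0
  n3: preds {n2,n5}: {n0,n1,n2} ∩ {n0,n1,n2,n3,n5} = {n0,n1,n2}; idom=n2

DF walk-up:
  join n1 pred n0: · stop@n0
  join n1 pred n5: n5→n3→n2→n1 stop@n0
  join n3 pred n2: · stop@n2
  join n3 pred n5: n5→n3 stop@n2
  n0 → ∅
  n1 → {n1}
  n2 → {n1}
  n3 → {n1,n3}
  n4 → ∅
  n5 → {n1,n3}

DF(n3) = ["n1", "n3"]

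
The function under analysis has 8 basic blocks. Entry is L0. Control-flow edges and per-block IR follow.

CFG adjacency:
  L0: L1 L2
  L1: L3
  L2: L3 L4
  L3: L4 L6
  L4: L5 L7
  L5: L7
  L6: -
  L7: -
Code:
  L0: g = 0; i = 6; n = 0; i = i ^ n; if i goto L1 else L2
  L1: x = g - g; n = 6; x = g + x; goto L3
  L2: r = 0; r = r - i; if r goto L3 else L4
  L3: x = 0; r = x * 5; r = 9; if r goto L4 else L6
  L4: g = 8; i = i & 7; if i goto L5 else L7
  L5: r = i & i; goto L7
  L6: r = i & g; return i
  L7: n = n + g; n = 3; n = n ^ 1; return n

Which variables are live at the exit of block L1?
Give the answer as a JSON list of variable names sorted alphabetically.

def/use:
  L0: {g,i,n} / ∅
  L1: {n,x} / {g}
  L2: {r} / {i}
  L3: {r,x} / ∅
  L4: {g,i} / {i}
  L5: {r} / {i}
  L6: {r} / {g,i}
  L7: {n} / {g,n}

Liveness:
  L0 li=∅ lo={g,i,n}
  L1 li={g,i} lo={g,i,n}
  L2 li={g,i,n} lo={g,i,n}
  L3 li={g,i,n} lo={g,i,n}
  L4 li={i,n} lo={g,i,n}
  L5 li={g,i,n} lo={g,n}
  L6 li={g,i} lo=∅
  L7 li={g,n} lo=∅

live-out(L1) = ["g", "i", "n"]

Answer: ["g", "i", "n"]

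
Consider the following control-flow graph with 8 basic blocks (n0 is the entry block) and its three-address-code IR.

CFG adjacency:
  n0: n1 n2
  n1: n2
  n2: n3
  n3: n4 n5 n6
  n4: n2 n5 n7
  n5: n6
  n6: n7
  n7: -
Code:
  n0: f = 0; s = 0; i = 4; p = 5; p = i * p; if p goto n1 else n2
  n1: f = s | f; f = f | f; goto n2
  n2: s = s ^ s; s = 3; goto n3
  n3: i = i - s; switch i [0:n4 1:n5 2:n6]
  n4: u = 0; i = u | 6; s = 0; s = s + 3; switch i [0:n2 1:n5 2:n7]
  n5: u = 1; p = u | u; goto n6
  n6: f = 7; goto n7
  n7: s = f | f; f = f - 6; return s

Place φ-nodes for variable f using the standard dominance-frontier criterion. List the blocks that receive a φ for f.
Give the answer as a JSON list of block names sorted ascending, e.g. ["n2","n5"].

Answer: ["n2", "n7"]

Working:
idom tree: n1←n0 n2←n0 n3←n2 n4←n3 n5←n3 n6←n3 n7←n3
Join-block Dom:
  n2: preds {n0,n1,n4}: {n0} ∩ {n0,n1} ∩ {n0,n2,n3,n4} = {n0}; idom=n0
  n5: preds {n3,n4}: {n0,n2,n3} ∩ {n0,n2,n3,n4} = {n0,n2,n3}; idom=n3
  n6: preds {n3,n5}: {n0,n2,n3} ∩ {n0,n2,n3,n5} = {n0,n2,n3}; idom=n3
  n7: preds {n4,n6}: {n0,n2,n3,n4} ∩ {n0,n2,n3,n6} = {n0,n2,n3}; idom=n3

DF derivation:
  n2←n0: walk · to n0
  n2←n1: walk n1 to n0
  n2←n4: walk n4→n3→n2 to n0
  n5←n3: walk · to n3
  n5←n4: walk n4 to n3
  n6←n3: walk · to n3
  n6←n5: walk n5 to n3
  n7←n4: walk n4 to n3
  n7←n6: walk n6 to n3
  n0: DF=∅
  n1: DF={n2}
  n2: DF={n2}
  n3: DF={n2}
  n4: DF={n2,n5,n7}
  n5: DF={n6}
  n6: DF={n7}
  n7: DF=∅

φ for f: defs {n0,n1,n6,n7}
  DF⁺ = {n2,n7}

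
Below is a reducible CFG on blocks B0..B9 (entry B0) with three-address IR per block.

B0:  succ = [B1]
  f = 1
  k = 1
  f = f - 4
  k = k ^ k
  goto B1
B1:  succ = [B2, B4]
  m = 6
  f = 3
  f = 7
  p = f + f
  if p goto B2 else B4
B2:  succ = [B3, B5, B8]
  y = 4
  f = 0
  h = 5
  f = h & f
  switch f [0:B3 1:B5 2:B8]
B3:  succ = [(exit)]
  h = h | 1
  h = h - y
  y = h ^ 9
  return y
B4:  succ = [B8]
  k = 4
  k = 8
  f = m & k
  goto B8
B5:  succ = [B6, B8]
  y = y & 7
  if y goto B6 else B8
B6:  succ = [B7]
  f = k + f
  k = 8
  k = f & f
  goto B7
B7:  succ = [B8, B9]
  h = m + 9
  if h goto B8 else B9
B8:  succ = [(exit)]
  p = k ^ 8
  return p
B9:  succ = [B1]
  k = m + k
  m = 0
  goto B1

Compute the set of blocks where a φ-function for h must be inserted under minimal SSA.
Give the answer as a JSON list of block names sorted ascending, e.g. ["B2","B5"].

Answer: ["B1", "B8"]

Working:
idom tree: B1←B0 B2←B1 B3←B2 B4←B1 B5←B2 B6←B5 B7←B6 B8←B1 B9←B7
Dom∩ at merges:
  B1: preds {B0,B9}: {B0} ∩ {B0,B1,B2,B5,B6,B7,B9} = {B0}; idom=B0
  B8: preds {B2,B4,B5,B7}: {B0,B1,B2} ∩ {B0,B1,B4} ∩ {B0,B1,B2,B5} ∩ {B0,B1,B2,B5,B6,B7} = {B0,B1}; idom=B1

DF walk-up:
  B1←B0: walk · to B0
  B1←B9: walk B9→B7→B6→B5→B2→B1 to B0
  B8←B2: walk B2 to B1
  B8←B4: walk B4 to B1
  B8←B5: walk B5→B2 to B1
  B8←B7: walk B7→B6→B5→B2 to B1
  DF(B0)=∅
  DF(B1)={B1}
  DF(B2)={B1,B8}
  DF(B3)=∅
  DF(B4)={B8}
  DF(B5)={B1,B8}
  DF(B6)={B1,B8}
  DF(B7)={B1,B8}
  DF(B8)=∅
  DF(B9)={B1}

φ for h: defs {B2,B3,B7}
  DF⁺ = {B1,B8}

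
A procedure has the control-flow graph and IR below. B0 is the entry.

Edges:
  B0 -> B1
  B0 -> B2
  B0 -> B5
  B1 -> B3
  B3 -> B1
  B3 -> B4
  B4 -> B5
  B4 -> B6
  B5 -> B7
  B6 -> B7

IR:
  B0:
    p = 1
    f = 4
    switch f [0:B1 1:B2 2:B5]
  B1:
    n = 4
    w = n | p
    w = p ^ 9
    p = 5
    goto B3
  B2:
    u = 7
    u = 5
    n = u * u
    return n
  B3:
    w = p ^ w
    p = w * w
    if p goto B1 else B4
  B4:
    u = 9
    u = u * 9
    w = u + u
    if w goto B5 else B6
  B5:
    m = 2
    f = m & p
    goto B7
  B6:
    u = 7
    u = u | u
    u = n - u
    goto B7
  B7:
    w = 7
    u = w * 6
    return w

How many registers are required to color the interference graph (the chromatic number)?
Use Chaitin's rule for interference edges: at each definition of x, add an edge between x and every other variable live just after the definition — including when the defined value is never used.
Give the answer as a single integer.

def/use:
  B0 def {f,p} use ∅
  B1 def {n,p,w} use {p}
  B2 def {n,u} use ∅
  B3 def {p,w} use {p,w}
  B4 def {u,w} use ∅
  B5 def {f,m} use {p}
  B6 def {u} use {n}
  B7 def {u,w} use ∅

Liveness:
  B0 li=∅ lo={p}
  B1 li={p} lo={n,p,w}
  B2 li=∅ lo=∅
  B3 li={n,p,w} lo={n,p}
  B4 li={n,p} lo={n,p}
  B5 li={p} lo=∅
  B6 li={n} lo=∅
  B7 li=∅ lo=∅

Interference:
  f: {p}
  m: {p}
  n: {p,u,w}
  p: {f,m,n,u,w}
  u: {n,p,w}
  w: {n,p,u}

Colouring:
  lower bound: {n,p,u,w} mutually conflict ⇒ χ ≥ 4
  4-colouring: c0={p}  c1={f,m,n}  c2={u}  c3={w}
  χ = 4

Answer: 4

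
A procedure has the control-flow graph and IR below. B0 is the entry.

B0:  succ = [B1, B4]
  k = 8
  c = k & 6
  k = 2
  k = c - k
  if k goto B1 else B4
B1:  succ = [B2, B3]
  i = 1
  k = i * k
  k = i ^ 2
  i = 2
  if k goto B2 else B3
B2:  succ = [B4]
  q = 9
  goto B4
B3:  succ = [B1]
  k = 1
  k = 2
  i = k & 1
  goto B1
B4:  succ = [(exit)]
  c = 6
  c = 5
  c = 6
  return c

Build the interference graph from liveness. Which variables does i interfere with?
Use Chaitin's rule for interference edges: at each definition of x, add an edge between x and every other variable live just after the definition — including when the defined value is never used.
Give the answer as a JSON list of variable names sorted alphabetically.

def/use:
  B0 def {c,k} use ∅
  B1 def {i,k} use {k}
  B2 def {q} use ∅
  B3 def {i,k} use ∅
  B4 def {c} use ∅

Liveness:
  B0: in=∅ out={k}
  B1: in={k} out=∅
  B2: in=∅ out=∅
  B3: in=∅ out={k}
  B4: in=∅ out=∅

Interfere edges:
  c↔{k}
  i↔{k}
  k↔{c,i}
  q↔∅

N(i) = ["k"]

Answer: ["k"]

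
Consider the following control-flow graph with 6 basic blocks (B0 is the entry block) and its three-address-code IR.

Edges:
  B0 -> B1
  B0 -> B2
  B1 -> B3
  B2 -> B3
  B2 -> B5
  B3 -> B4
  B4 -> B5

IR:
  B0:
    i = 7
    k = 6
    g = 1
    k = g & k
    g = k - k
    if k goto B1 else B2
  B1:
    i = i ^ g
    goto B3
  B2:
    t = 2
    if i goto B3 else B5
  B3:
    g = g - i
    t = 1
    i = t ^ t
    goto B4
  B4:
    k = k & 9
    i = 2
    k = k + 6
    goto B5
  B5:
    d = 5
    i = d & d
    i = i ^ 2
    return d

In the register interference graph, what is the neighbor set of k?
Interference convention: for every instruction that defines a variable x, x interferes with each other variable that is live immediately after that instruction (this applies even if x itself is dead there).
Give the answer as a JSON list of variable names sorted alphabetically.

def/use:
  B0: {g,i,k} / ∅
  B1: {i} / {g,i}
  B2: {t} / {i}
  B3: {g,i,t} / {g,i}
  B4: {i,k} / {k}
  B5: {d,i} / ∅

Backward fixpoint:
  live B0: ∅→{g,i,k}
  live B1: {g,i,k}→{g,i,k}
  live B2: {g,i,k}→{g,i,k}
  live B3: {g,i,k}→{k}
  live B4: {k}→∅
  live B5: ∅→∅

Interference:
  d — {i}
  g — {i,k,t}
  i — {d,g,k,t}
  k — {g,i,t}
  t — {g,i,k}

N(k) = ["g", "i", "t"]

Answer: ["g", "i", "t"]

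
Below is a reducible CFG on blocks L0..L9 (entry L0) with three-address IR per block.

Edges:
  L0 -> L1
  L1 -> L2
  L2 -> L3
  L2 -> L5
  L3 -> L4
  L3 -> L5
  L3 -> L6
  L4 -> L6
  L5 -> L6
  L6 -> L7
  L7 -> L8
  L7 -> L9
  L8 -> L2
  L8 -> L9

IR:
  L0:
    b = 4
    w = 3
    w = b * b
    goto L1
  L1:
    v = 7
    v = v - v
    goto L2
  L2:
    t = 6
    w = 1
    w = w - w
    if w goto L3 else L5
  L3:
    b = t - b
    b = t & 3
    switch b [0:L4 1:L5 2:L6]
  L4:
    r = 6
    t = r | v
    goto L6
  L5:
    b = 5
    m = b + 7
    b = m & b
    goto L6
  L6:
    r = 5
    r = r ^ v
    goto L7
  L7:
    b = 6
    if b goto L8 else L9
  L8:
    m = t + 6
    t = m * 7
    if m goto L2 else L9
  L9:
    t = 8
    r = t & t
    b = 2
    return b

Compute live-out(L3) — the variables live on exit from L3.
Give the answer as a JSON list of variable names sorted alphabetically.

Answer: ["t", "v"]

Working:
Block summaries:
  L0 def {b,w} use ∅
  L1 def {v} use ∅
  L2 def {t,w} use ∅
  L3 def {b} use {b,t}
  L4 def {r,t} use {v}
  L5 def {b,m} use ∅
  L6 def {r} use {v}
  L7 def {b} use ∅
  L8 def {m,t} use {t}
  L9 def {b,r,t} use ∅

Liveness:
  live L0: ∅→{b}
  live L1: {b}→{b,v}
  live L2: {b,v}→{b,t,v}
  live L3: {b,t,v}→{t,v}
  live L4: {v}→{t,v}
  live L5: {t,v}→{t,v}
  live L6: {t,v}→{t,v}
  live L7: {t,v}→{b,t,v}
  live L8: {b,t,v}→{b,v}
  live L9: ∅→∅

live-out(L3) = ["t", "v"]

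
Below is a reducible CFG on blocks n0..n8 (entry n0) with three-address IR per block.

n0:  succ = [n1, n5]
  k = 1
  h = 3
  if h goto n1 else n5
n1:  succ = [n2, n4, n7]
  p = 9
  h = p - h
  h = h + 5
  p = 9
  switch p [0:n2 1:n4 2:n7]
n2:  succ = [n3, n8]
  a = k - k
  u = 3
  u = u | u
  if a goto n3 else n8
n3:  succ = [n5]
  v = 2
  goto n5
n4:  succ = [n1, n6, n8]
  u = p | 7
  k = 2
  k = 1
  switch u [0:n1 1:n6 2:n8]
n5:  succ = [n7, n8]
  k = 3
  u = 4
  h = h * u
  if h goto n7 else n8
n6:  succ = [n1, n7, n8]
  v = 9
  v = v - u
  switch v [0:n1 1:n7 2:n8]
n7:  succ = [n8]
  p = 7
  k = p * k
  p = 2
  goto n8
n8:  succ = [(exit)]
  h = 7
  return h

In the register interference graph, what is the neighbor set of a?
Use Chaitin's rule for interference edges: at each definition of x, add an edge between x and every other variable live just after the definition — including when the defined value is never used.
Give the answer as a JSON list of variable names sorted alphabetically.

def/use:
  n0 def {h,k} use ∅
  n1 def {h,p} use {h}
  n2 def {a,u} use {k}
  n3 def {v} use ∅
  n4 def {k,u} use {p}
  n5 def {h,k,u} use {h}
  n6 def {v} use {u}
  n7 def {k,p} use {k}
  n8 def {h} use ∅

Backward fixpoint:
  n0 li=∅ lo={h,k}
  n1 li={h,k} lo={h,k,p}
  n2 li={h,k} lo={h}
  n3 li={h} lo={h}
  n4 li={h,p} lo={h,k,u}
  n5 li={h} lo={k}
  n6 li={h,k,u} lo={h,k}
  n7 li={k} lo=∅
  n8 li=∅ lo=∅

Conflict graph:
  a — {h,u}
  h — {a,k,p,u,v}
  k — {h,p,u,v}
  p — {h,k}
  u — {a,h,k,v}
  v — {h,k,u}

N(a) = ["h", "u"]

Answer: ["h", "u"]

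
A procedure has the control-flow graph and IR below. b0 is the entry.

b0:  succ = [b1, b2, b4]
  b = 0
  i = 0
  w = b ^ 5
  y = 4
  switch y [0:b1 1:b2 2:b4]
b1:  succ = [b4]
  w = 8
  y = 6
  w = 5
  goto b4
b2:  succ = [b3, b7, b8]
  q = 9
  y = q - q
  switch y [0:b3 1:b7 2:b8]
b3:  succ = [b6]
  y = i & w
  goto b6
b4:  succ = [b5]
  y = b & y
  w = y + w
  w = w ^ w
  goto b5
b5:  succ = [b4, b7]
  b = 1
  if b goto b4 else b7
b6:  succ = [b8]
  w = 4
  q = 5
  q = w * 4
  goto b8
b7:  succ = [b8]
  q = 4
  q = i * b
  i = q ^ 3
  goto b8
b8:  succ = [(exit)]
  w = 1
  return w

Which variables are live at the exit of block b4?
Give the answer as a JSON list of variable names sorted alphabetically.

Answer: ["i", "w", "y"]

Working:
Per-block:
  b0: {b,i,w,y} / ∅
  b1: {w,y} / ∅
  b2: {q,y} / ∅
  b3: {y} / {i,w}
  b4: {w,y} / {b,w,y}
  b5: {b} / ∅
  b6: {q,w} / ∅
  b7: {i,q} / {b,i}
  b8: {w} / ∅

Live sets:
  b0: in=∅ out={b,i,w,y}
  b1: in={b,i} out={b,i,w,y}
  b2: in={b,i,w} out={b,i,w}
  b3: in={i,w} out=∅
  b4: in={b,i,w,y} out={i,w,y}
  b5: in={i,w,y} out={b,i,w,y}
  b6: in=∅ out=∅
  b7: in={b,i} out=∅
  b8: in=∅ out=∅

live-out(b4) = ["i", "w", "y"]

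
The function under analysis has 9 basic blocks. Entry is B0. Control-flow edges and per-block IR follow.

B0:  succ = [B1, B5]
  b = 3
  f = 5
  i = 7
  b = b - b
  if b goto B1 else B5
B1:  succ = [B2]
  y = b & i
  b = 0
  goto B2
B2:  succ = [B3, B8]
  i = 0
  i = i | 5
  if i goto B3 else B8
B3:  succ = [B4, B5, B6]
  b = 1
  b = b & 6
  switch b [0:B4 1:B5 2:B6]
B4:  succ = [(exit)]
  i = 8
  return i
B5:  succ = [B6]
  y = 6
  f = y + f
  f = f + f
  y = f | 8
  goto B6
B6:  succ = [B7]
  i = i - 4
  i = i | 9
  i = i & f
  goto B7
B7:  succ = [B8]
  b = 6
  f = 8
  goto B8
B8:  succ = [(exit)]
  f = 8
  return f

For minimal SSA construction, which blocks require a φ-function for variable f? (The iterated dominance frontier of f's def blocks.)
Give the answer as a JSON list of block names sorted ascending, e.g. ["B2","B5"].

Answer: ["B6", "B8"]

Derivation:
idom tree: B1←B0 B2←B1 B3←B2 B4←B3 B5←B0 B6←B0 B7←B6 B8←B0
Join-block Dom:
  B5: preds {B0,B3}: {B0} ∩ {B0,B1,B2,B3} = {B0}; idom=B0
  B6: preds {B3,B5}: {B0,B1,B2,B3} ∩ {B0,B5} = {B0}; idom=B0
  B8: preds {B2,B7}: {B0,B1,B2} ∩ {B0,B6,B7} = {B0}; idom=B0

DF derivation:
  join B5 pred B0: · stop@B0
  join B5 pred B3: B3→B2→B1 stop@B0
  join B6 pred B3: B3→B2→B1 stop@B0
  join B6 pred B5: B5 stop@B0
  join B8 pred B2: B2→B1 stop@B0
  join B8 pred B7: B7→B6 stop@B0
  DF(B0)=∅
  DF(B1)={B5,B6,B8}
  DF(B2)={B5,B6,B8}
  DF(B3)={B5,B6}
  DF(B4)=∅
  DF(B5)={B6}
  DF(B6)={B8}
  DF(B7)={B8}
  DF(B8)=∅

φ for f: defs {B0,B5,B7,B8}
  DF⁺ = {B6,B8}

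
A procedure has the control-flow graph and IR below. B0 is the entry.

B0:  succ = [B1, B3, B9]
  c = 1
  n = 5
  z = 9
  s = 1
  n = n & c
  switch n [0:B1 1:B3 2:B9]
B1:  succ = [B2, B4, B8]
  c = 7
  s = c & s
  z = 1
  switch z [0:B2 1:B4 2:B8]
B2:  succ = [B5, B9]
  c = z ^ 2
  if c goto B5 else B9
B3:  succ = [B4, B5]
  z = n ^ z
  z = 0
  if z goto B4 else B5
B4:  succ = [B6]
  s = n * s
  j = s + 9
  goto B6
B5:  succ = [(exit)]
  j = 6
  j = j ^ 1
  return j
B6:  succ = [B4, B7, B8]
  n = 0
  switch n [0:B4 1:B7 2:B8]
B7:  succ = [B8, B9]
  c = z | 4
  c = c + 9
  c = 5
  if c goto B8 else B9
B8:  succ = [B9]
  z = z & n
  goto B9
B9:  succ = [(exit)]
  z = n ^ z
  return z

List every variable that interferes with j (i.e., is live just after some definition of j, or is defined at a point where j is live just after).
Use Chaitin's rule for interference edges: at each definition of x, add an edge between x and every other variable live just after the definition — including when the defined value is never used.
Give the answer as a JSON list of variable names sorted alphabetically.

Answer: ["s", "z"]

Working:
Block summaries:
  B0 def {c,n,s,z} use ∅
  B1 def {c,s,z} use {s}
  B2 def {c} use {z}
  B3 def {z} use {n,z}
  B4 def {j,s} use {n,s}
  B5 def {j} use ∅
  B6 def {n} use ∅
  B7 def {c} use {z}
  B8 def {z} use {n,z}
  B9 def {z} use {n,z}

Backward fixpoint:
  B0 li=∅ lo={n,s,z}
  B1 li={n,s} lo={n,s,z}
  B2 li={n,z} lo={n,z}
  B3 li={n,s,z} lo={n,s,z}
  B4 li={n,s,z} lo={s,z}
  B5 li=∅ lo=∅
  B6 li={s,z} lo={n,s,z}
  B7 li={n,z} lo={n,z}
  B8 li={n,z} lo={n,z}
  B9 li={n,z} lo=∅

Interference:
  c↔{n,s,z}
  j↔{s,z}
  n↔{c,s,z}
  s↔{c,j,n,z}
  z↔{c,j,n,s}

N(j) = ["s", "z"]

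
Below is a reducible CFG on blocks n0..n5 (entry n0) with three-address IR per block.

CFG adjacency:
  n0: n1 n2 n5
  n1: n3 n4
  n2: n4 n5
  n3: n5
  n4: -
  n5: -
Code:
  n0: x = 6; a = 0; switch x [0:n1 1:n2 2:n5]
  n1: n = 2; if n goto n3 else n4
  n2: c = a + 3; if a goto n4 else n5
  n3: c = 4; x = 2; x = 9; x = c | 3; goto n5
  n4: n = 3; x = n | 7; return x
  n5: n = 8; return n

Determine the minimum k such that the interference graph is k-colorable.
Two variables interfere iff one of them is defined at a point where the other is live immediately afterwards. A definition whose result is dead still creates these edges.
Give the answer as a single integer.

def/use:
  n0: def={a,x} ue=∅
  n1: def={n} ue=∅
  n2: def={c} ue={a}
  n3: def={c,x} ue=∅
  n4: def={n,x} ue=∅
  n5: def={n} ue=∅

Live sets:
  live n0: ∅→{a}
  live n1: ∅→∅
  live n2: {a}→∅
  live n3: ∅→∅
  live n4: ∅→∅
  live n5: ∅→∅

Conflict graph:
  a↔{c,x}
  c↔{a,x}
  n↔∅
  x↔{a,c}

Registers:
  {a,c,x} pairwise interfere (3-clique) ⇒ χ ≥ 3
  assign a→r0 c→r1 n→r0 x→r2 — no edge inside a register ⇒ χ ≤ 3
  χ = 3

Answer: 3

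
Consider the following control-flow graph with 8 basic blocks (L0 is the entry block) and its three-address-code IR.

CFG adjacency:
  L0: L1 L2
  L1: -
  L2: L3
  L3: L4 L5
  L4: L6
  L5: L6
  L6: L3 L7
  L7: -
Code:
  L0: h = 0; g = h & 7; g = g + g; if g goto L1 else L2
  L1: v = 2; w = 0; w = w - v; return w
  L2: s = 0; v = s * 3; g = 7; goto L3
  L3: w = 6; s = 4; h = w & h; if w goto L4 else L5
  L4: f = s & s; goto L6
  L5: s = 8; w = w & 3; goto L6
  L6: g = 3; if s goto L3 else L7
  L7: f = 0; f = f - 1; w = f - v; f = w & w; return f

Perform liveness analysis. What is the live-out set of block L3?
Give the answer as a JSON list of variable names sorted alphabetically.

Block summaries:
  L0: {g,h} / ∅
  L1: {v,w} / ∅
  L2: {g,s,v} / ∅
  L3: {h,s,w} / {h}
  L4: {f} / {s}
  L5: {s,w} / {w}
  L6: {g} / {s}
  L7: {f,w} / {v}

Backward fixpoint:
  live L0: ∅→{h}
  live L1: ∅→∅
  live L2: {h}→{h,v}
  live L3: {h,v}→{h,s,v,w}
  live L4: {h,s,v}→{h,s,v}
  live L5: {h,v,w}→{h,s,v}
  live L6: {h,s,v}→{h,v}
  live L7: {v}→∅

live-out(L3) = ["h", "s", "v", "w"]

Answer: ["h", "s", "v", "w"]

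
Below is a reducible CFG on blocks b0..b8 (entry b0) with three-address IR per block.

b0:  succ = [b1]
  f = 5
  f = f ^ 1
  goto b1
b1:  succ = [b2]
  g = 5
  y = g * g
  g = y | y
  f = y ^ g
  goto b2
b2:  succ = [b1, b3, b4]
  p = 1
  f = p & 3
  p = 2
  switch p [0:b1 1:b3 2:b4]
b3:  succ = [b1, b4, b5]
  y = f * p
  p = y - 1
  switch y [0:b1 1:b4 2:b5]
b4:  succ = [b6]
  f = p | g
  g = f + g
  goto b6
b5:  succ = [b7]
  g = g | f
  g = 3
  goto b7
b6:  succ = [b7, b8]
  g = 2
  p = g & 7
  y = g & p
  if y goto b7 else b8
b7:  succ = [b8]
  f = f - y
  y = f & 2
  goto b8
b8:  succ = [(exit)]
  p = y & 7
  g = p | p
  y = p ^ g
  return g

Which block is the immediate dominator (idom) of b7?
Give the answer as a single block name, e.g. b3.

Answer: b2

Working:
idom tree: b1←b0 b2←b1 b3←b2 b4←b2 b5←b3 b6←b4 b7←b2 b8←b2
Dom at joins:
  b1: preds {b0,b2,b3}: {b0} ∩ {b0,b1,b2} ∩ {b0,b1,b2,b3} = {b0}; idom=b0
  b4: preds {b2,b3}: {b0,b1,b2} ∩ {b0,b1,b2,b3} = {b0,b1,b2}; idom=b2
  b7: preds {b5,b6}: {b0,b1,b2,b3,b5} ∩ {b0,b1,b2,b4,b6} = {b0,b1,b2}; idom=b2
  b8: preds {b6,b7}: {b0,b1,b2,b4,b6} ∩ {b0,b1,b2,b7} = {b0,b1,b2}; idom=b2

idom(b7) = b2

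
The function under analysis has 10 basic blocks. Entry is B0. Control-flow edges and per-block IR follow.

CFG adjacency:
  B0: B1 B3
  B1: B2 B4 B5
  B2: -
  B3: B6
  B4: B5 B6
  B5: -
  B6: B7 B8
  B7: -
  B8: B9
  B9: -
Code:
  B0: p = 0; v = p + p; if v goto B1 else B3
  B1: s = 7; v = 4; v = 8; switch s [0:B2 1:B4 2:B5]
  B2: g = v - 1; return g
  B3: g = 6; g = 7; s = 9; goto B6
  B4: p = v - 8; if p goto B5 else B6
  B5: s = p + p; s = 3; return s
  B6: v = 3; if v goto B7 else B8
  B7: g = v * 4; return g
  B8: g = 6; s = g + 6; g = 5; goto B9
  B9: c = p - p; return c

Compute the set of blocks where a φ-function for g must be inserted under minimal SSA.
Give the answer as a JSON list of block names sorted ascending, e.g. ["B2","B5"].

Answer: ["B6"]

Analysis:
idom tree: B1←B0 B2←B1 B3←B0 B4←B1 B5←B1 B6←B0 B7←B6 B8←B6 B9←B8
Dom∩ at merges:
  B5: preds {B1,B4}: {B0,B1} ∩ {B0,B1,B4} = {B0,B1}; idom=B1
  B6: preds {B3,B4}: {B0,B3} ∩ {B0,B1,B4} = {B0}; idom=B0

DF walk-up:
  join B5 pred B1: · stop@B1
  join B5 pred B4: B4 stop@B1
  join B6 pred B3: B3 stop@B0
  join B6 pred B4: B4→B1 stop@B0
  B0 → ∅
  B1 → {B6}
  B2 → ∅
  B3 → {B6}
  B4 → {B5,B6}
  B5 → ∅
  B6 → ∅
  B7 → ∅
  B8 → ∅
  B9 → ∅

φ for g: defs {B2,B3,B7,B8}
  DF⁺ = {B6}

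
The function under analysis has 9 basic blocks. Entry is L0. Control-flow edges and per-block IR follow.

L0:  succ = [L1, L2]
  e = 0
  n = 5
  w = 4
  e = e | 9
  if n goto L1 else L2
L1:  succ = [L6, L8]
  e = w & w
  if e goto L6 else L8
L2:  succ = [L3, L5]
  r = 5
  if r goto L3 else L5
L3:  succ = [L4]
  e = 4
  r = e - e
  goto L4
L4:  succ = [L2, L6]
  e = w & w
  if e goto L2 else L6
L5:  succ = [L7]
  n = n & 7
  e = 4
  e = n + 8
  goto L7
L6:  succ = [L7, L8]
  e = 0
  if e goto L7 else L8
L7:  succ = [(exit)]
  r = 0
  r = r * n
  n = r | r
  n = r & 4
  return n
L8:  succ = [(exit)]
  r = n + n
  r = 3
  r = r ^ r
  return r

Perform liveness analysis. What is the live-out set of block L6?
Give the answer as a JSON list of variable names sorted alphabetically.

Answer: ["n"]

Analysis:
Per-block:
  L0: def={e,n,w} ue=∅
  L1: def={e} ue={w}
  L2: def={r} ue=∅
  L3: def={e,r} ue=∅
  L4: def={e} ue={w}
  L5: def={e,n} ue={n}
  L6: def={e} ue=∅
  L7: def={n,r} ue={n}
  L8: def={r} ue={n}

Liveness:
  live L0: ∅→{n,w}
  live L1: {n,w}→{n}
  live L2: {n,w}→{n,w}
  live L3: {n,w}→{n,w}
  live L4: {n,w}→{n,w}
  live L5: {n}→{n}
  live L6: {n}→{n}
  live L7: {n}→∅
  live L8: {n}→∅

live-out(L6) = ["n"]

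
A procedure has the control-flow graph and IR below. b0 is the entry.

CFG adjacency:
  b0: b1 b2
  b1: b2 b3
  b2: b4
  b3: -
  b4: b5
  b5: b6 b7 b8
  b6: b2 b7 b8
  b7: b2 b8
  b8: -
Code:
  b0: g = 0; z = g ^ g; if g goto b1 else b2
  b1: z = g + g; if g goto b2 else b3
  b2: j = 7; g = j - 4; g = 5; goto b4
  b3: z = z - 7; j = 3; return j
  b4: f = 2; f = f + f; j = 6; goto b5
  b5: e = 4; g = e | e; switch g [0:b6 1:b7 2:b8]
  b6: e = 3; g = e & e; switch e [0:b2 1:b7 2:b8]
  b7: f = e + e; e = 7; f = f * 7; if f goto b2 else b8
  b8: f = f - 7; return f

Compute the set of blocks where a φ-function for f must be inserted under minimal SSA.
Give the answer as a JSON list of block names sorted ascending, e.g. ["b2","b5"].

Answer: ["b2", "b8"]

Analysis:
idom tree: b1←b0 b2←b0 b3←b1 b4←b2 b5←b4 b6←b5 b7←b5 b8←b5
Join-block Dom:
  b2: preds {b0,b1,b6,b7}: {b0} ∩ {b0,b1} ∩ {b0,b2,b4,b5,b6} ∩ {b0,b2,b4,b5,b7} = {b0}; idom=b0
  b7: preds {b5,b6}: {b0,b2,b4,b5} ∩ {b0,b2,b4,b5,b6} = {b0,b2,b4,b5}; idom=b5
  b8: preds {b5,b6,b7}: {b0,b2,b4,b5} ∩ {b0,b2,b4,b5,b6} ∩ {b0,b2,b4,b5,b7} = {b0,b2,b4,b5}; idom=b5

Frontier:
  join b2 pred b0: · stop@b0
  join b2 pred b1: b1 stop@b0
  join b2 pred b6: b6→b5→b4→b2 stop@b0
  join b2 pred b7: b7→b5→b4→b2 stop@b0
  join b7 pred b5: · stop@b5
  join b7 pred b6: b6 stop@b5
  join b8 pred b5: · stop@b5
  join b8 pred b6: b6 stop@b5
  join b8 pred b7: b7 stop@b5
  b0 → ∅
  b1 → {b2}
  b2 → {b2}
  b3 → ∅
  b4 → {b2}
  b5 → {b2}
  b6 → {b2,b7,b8}
  b7 → {b2,b8}
  b8 → ∅

φ for f: defs {b4,b7,b8}
  DF⁺ = {b2,b8}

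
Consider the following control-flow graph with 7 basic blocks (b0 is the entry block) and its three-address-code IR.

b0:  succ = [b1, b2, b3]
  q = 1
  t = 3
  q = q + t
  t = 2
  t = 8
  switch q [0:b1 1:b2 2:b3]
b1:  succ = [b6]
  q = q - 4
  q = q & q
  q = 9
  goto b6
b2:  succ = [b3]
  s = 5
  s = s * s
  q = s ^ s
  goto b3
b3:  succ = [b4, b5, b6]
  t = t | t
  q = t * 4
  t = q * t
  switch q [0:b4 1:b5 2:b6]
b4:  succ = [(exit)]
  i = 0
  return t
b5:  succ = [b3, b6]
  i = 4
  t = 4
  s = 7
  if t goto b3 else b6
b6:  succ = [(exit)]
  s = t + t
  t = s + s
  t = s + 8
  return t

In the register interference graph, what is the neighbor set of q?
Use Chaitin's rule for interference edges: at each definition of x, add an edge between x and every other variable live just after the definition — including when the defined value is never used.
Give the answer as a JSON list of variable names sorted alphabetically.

Block summaries:
  b0 def {q,t} use ∅
  b1 def {q} use {q}
  b2 def {q,s} use ∅
  b3 def {q,t} use {t}
  b4 def {i} use {t}
  b5 def {i,s,t} use ∅
  b6 def {s,t} use {t}

Live sets:
  live b0: ∅→{q,t}
  live b1: {q,t}→{t}
  live b2: {t}→{t}
  live b3: {t}→{t}
  live b4: {t}→∅
  live b5: ∅→{t}
  live b6: {t}→∅

Interfere edges:
  i — {t}
  q — {t}
  s — {t}
  t — {i,q,s}

N(q) = ["t"]

Answer: ["t"]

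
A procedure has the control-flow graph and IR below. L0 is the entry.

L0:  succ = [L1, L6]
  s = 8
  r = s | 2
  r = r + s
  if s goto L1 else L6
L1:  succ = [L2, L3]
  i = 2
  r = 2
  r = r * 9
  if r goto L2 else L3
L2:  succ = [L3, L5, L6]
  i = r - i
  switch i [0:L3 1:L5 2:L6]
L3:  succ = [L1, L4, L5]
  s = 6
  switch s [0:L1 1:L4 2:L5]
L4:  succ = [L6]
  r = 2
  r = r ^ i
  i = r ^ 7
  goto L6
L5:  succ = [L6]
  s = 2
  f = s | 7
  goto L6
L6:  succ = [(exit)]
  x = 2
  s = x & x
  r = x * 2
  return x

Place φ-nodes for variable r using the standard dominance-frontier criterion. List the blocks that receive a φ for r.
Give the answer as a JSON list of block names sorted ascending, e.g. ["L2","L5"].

idom tree: L1←L0 L2←L1 L3←L1 L4←L3 L5←L1 L6←L0
Dom at joins:
  L1: preds {L0,L3}: {L0} ∩ {L0,L1,L3} = {L0}; idom=L0
  L3: preds {L1,L2}: {L0,L1} ∩ {L0,L1,L2} = {L0,L1}; idom=L1
  L5: preds {L2,L3}: {L0,L1,L2} ∩ {L0,L1,L3} = {L0,L1}; idom=L1
  L6: preds {L0,L2,L4,L5}: {L0} ∩ {L0,L1,L2} ∩ {L0,L1,L3,L4} ∩ {L0,L1,L5} = {L0}; idom=L0

Frontier:
  join L1 pred L0: · stop@L0
  join L1 pred L3: L3→L1 stop@L0
  join L3 pred L1: · stop@L1
  join L3 pred L2: L2 stop@L1
  join L5 pred L2: L2 stop@L1
  join L5 pred L3: L3 stop@L1
  join L6 pred L0: · stop@L0
  join L6 pred L2: L2→L1 stop@L0
  join L6 pred L4: L4→L3→L1 stop@L0
  join L6 pred L5: L5→L1 stop@L0
  DF(L0)=∅
  DF(L1)={L1,L6}
  DF(L2)={L3,L5,L6}
  DF(L3)={L1,L5,L6}
  DF(L4)={L6}
  DF(L5)={L6}
  DF(L6)=∅

φ for r: defs {L0,L1,L4,L6}
  DF⁺ = {L1,L6}

Answer: ["L1", "L6"]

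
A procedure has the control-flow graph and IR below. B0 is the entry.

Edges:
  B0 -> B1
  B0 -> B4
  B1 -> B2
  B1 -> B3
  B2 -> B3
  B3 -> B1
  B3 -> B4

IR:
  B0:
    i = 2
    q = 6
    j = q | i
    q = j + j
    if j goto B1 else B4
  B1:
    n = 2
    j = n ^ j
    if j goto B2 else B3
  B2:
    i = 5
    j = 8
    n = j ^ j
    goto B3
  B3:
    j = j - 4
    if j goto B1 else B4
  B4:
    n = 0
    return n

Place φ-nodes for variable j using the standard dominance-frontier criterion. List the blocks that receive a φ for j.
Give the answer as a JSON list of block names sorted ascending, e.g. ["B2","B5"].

idom tree: B1←B0 B2←B1 B3←B1 B4←B0
Join-block Dom:
  B1: preds {B0,B3}: {B0} ∩ {B0,B1,B3} = {B0}; idom=B0
  B3: preds {B1,B2}: {B0,B1} ∩ {B0,B1,B2} = {B0,B1}; idom=B1
  B4: preds {B0,B3}: {B0} ∩ {B0,B1,B3} = {B0}; idom=B0

Frontier:
  B1←B0: walk · to B0
  B1←B3: walk B3→B1 to B0
  B3←B1: walk · to B1
  B3←B2: walk B2 to B1
  B4←B0: walk · to B0
  B4←B3: walk B3→B1 to B0
  DF(B0)=∅
  DF(B1)={B1,B4}
  DF(B2)={B3}
  DF(B3)={B1,B4}
  DF(B4)=∅

φ for j: defs {B0,B1,B2,B3}
  DF⁺ = {B1,B3,B4}

Answer: ["B1", "B3", "B4"]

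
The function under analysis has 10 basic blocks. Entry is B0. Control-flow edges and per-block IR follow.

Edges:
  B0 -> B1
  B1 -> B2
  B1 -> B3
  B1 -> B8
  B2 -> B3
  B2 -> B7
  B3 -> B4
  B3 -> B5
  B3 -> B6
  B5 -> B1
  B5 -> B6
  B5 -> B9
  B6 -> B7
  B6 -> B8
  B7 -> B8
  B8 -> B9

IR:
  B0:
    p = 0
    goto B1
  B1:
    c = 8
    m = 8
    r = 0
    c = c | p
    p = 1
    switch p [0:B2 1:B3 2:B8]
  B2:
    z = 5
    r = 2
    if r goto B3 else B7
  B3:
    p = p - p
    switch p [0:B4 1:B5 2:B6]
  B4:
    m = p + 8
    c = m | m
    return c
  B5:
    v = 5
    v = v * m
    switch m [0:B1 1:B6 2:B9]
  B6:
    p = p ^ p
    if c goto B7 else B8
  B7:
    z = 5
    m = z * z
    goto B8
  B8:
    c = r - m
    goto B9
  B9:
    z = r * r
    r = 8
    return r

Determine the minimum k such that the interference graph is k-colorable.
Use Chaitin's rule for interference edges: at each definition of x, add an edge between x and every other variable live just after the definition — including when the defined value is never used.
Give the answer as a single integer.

Block summaries:
  B0: {p} / ∅
  B1: {c,m,p,r} / {p}
  B2: {r,z} / ∅
  B3: {p} / {p}
  B4: {c,m} / {p}
  B5: {v} / {m}
  B6: {p} / {c,p}
  B7: {m,z} / ∅
  B8: {c} / {m,r}
  B9: {r,z} / {r}

Liveness:
  live B0: ∅→{p}
  live B1: {p}→{c,m,p,r}
  live B2: {c,m,p}→{c,m,p,r}
  live B3: {c,m,p,r}→{c,m,p,r}
  live B4: {p}→∅
  live B5: {c,m,p,r}→{c,m,p,r}
  live B6: {c,m,p,r}→{m,r}
  live B7: {r}→{m,r}
  live B8: {m,r}→{r}
  live B9: {r}→∅

Conflict graph:
  c↔{m,p,r,v,z}
  m↔{c,p,r,v,z}
  p↔{c,m,r,v,z}
  r↔{c,m,p,v,z}
  v↔{c,m,p,r}
  z↔{c,m,p,r}

Chromatic number:
  clique {c,m,p,r,v} ⇒ need ≥ 5
  5-colouring: r0={c}  r1={m}  r2={p}  r3={r}  r4={v,z}
  χ = 5

Answer: 5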